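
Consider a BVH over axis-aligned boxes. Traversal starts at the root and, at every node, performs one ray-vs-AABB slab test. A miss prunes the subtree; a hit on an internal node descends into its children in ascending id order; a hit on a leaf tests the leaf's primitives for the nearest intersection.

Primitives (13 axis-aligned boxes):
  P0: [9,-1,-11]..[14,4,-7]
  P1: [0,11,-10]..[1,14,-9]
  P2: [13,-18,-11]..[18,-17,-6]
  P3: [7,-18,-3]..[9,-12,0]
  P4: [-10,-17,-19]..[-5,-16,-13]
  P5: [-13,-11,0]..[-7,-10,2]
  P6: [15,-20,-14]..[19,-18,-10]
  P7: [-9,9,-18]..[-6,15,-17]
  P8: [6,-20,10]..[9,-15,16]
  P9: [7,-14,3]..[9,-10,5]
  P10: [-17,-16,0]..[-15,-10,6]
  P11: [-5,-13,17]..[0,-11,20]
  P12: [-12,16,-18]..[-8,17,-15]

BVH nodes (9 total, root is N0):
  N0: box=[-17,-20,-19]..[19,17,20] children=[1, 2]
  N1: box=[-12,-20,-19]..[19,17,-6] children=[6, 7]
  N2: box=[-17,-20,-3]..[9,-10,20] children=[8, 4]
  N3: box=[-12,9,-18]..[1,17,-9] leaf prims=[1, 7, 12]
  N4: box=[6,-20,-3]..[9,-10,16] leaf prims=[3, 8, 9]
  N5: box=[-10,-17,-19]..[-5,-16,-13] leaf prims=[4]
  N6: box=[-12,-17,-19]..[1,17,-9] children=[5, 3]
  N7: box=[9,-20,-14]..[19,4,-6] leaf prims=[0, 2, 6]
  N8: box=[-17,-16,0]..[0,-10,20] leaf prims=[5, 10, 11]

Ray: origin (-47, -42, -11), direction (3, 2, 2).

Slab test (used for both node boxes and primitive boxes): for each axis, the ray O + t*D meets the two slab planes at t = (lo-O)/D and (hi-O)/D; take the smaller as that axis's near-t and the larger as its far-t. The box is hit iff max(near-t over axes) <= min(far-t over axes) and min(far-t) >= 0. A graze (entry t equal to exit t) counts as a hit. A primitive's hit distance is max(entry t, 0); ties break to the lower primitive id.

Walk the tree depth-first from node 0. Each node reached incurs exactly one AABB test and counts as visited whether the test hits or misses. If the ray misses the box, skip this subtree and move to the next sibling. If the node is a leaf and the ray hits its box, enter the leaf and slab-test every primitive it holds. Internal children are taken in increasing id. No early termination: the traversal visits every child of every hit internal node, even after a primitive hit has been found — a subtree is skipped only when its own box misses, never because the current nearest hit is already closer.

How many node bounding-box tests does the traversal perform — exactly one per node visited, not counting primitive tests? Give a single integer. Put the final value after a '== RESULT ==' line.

Walk:
N0 x:[10,22] y:[11,59/2] z:[-4,31/2] -> hit [11,31/2], descend [1, 2]
  N1 x:[35/3,22] y:[11,59/2] z:[-4,5/2] -> miss, prune
  N2 x:[10,56/3] y:[11,16] z:[4,31/2] -> hit [11,31/2], descend [4, 8]
    N4 x:[53/3,56/3] y:[11,16] z:[4,27/2] -> miss, prune
    N8 x:[10,47/3] y:[13,16] z:[11/2,31/2] -> hit [13,31/2] leaf, test {P5(miss), P10(miss), P11@t=29/2}

order=[0, 1, 2, 4, 8]  |boxes|=5  |leaves|=1  hit=P11

== RESULT ==
5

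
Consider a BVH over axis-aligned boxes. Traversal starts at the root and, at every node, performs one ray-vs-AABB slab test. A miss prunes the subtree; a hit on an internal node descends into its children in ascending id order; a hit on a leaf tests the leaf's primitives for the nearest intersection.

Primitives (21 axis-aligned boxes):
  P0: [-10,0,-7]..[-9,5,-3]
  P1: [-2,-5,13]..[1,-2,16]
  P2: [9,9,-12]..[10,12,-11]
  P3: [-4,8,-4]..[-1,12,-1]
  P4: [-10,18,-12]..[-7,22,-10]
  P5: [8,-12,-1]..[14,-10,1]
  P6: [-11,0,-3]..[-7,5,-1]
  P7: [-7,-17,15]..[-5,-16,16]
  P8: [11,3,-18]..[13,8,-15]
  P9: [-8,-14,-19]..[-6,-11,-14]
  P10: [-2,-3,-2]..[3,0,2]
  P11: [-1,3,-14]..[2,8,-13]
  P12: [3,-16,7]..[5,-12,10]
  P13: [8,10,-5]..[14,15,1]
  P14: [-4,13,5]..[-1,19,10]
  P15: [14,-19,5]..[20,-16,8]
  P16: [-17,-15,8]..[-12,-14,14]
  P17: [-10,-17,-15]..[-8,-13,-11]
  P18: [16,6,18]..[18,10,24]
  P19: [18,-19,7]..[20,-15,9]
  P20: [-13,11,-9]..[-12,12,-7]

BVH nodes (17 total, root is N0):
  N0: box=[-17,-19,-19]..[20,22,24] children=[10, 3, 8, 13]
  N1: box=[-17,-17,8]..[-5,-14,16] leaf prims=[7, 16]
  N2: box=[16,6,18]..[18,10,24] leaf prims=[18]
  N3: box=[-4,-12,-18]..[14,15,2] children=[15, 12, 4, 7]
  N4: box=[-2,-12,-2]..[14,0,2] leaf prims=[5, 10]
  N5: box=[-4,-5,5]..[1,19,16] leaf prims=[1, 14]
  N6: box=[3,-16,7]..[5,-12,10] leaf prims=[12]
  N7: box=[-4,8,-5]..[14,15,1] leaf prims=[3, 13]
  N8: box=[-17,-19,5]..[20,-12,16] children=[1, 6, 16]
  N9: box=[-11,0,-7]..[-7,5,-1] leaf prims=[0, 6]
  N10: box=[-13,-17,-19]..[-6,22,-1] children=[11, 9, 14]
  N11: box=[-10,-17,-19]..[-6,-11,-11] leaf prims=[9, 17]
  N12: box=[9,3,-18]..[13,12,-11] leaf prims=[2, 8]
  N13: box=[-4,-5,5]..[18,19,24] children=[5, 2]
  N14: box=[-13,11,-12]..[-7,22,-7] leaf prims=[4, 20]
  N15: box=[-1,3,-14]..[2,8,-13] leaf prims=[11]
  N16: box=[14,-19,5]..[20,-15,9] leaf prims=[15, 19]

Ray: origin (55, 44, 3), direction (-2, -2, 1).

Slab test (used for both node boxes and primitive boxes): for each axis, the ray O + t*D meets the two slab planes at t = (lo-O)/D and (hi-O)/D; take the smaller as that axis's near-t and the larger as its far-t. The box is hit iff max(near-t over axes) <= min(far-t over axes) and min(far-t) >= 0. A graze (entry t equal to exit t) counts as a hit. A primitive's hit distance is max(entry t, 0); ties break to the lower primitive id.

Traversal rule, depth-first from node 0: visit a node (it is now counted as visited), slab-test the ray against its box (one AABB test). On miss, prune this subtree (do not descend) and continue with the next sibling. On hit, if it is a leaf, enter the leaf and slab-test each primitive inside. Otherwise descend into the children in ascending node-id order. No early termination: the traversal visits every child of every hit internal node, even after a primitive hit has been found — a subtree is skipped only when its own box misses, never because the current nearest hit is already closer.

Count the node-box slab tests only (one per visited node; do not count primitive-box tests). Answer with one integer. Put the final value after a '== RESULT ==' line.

Traverse from the root:
N0 x:[35/2,36] y:[11,63/2] z:[-22,21] -> hit [35/2,21], descend [3, 8, 10, 13]
  N3 x:[41/2,59/2] y:[29/2,28] z:[-21,-1] -> miss, prune
  N8 x:[35/2,36] y:[28,63/2] z:[2,13] -> miss, prune
  N10 x:[61/2,34] y:[11,61/2] z:[-22,-4] -> miss, prune
  N13 x:[37/2,59/2] y:[25/2,49/2] z:[2,21] -> hit [37/2,21], descend [2, 5]
    N2 x:[37/2,39/2] y:[17,19] z:[15,21] -> hit [37/2,19] leaf, test {P18@t=37/2}
    N5 x:[27,59/2] y:[25/2,49/2] z:[2,13] -> miss, prune

7 AABB tests over nodes [0, 3, 8, 10, 13, 2, 5]; 1 leaf entered; closest P18.

== RESULT ==
7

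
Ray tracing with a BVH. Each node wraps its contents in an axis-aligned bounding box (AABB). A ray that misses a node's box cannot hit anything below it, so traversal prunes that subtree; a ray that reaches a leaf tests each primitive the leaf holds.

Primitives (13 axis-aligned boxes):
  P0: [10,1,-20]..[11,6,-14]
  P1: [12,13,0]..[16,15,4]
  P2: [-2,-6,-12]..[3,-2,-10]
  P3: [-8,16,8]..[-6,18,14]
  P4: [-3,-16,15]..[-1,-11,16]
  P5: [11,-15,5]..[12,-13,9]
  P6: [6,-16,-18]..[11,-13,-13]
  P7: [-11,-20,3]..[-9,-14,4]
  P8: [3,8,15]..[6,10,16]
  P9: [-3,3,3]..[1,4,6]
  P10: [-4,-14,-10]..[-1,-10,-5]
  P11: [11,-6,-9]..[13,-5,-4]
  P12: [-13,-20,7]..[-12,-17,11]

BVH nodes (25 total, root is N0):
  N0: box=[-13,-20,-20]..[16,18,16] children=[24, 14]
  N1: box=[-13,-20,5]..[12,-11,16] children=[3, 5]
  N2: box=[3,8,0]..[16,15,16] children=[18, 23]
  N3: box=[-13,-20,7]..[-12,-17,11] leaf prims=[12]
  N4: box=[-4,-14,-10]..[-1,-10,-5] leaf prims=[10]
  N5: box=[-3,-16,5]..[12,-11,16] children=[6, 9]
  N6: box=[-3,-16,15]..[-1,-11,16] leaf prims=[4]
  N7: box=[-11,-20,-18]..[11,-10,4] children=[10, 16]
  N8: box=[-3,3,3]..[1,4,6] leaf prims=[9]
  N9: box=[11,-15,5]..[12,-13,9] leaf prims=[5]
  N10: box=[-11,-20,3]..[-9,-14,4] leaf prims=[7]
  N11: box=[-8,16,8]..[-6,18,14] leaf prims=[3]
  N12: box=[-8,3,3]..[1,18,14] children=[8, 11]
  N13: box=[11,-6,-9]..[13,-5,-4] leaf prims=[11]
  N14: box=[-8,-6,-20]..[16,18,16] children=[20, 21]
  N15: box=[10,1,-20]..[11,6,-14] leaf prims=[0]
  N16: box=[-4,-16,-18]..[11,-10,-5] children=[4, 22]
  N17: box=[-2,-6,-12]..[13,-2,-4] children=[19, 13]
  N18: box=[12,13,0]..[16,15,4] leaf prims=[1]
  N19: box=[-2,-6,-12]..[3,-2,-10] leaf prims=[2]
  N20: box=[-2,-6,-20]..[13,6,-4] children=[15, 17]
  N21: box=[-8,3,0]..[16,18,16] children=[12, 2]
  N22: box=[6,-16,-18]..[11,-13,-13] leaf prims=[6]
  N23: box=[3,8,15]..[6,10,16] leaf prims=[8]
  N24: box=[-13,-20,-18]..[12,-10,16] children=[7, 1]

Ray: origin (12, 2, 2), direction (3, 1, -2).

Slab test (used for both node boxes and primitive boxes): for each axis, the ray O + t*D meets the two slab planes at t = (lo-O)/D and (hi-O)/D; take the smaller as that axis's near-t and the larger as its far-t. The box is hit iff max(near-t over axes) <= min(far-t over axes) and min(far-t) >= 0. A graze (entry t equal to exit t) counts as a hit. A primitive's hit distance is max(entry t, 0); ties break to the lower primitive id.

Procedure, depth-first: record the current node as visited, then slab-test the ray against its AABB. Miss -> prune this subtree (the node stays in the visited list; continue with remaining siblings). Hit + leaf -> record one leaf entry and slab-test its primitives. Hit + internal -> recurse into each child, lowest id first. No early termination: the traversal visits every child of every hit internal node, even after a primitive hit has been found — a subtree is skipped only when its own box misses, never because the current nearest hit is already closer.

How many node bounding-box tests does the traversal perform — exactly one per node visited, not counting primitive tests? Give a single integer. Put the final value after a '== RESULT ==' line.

Trace the traversal:
N0 x:[-25/3,4/3] y:[-22,16] z:[-7,11] -> hit [-7,4/3], descend [14, 24]
  N14 x:[-20/3,4/3] y:[-8,16] z:[-7,11] -> hit [-20/3,4/3], descend [20, 21]
    N20 x:[-14/3,1/3] y:[-8,4] z:[3,11] -> miss, prune
    N21 x:[-20/3,4/3] y:[1,16] z:[-7,1] -> hit [1,1], descend [2, 12]
      N2 x:[-3,4/3] y:[6,13] z:[-7,1] -> miss, prune
      N12 x:[-20/3,-11/3] y:[1,16] z:[-6,-1/2] -> miss, prune
  N24 x:[-25/3,0] y:[-22,-12] z:[-7,10] -> miss, prune

Visited [0, 14, 20, 21, 2, 12, 24]. Tests: 7 box, 0 leaf. Nearest: miss.

== RESULT ==
7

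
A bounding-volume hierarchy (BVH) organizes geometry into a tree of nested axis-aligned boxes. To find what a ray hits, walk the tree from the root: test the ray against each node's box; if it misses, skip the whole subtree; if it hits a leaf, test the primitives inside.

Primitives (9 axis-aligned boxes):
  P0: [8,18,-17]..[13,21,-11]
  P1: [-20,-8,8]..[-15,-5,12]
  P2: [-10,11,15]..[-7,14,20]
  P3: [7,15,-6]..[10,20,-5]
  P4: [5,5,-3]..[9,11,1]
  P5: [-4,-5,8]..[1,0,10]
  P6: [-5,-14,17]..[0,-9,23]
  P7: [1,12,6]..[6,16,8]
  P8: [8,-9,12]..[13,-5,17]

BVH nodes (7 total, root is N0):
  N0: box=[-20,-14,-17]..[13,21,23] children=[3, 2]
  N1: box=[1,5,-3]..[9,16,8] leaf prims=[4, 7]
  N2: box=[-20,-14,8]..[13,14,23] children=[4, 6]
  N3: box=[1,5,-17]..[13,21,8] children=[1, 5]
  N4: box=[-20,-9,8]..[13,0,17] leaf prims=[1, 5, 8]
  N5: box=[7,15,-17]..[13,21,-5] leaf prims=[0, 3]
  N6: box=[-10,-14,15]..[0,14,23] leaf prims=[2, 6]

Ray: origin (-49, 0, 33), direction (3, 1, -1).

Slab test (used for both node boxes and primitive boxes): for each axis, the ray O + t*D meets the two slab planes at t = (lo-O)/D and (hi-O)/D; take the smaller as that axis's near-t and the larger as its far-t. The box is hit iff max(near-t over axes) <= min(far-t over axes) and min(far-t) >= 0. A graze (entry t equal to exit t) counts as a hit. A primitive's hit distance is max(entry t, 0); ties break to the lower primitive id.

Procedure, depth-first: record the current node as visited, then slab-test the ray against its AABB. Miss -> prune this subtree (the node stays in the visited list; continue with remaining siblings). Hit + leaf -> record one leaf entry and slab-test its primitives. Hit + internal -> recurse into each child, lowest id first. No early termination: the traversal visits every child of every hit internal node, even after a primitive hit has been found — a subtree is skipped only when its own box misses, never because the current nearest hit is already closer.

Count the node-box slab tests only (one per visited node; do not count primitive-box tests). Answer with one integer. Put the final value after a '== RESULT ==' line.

Traverse from the root:
N0 x:[29/3,62/3] y:[-14,21] z:[10,50] -> hit [10,62/3], descend [2, 3]
  N2 x:[29/3,62/3] y:[-14,14] z:[10,25] -> hit [10,14], descend [4, 6]
    N4 x:[29/3,62/3] y:[-9,0] z:[16,25] -> miss, prune
    N6 x:[13,49/3] y:[-14,14] z:[10,18] -> hit [13,14] leaf, test {P2@t=13, P6(miss)}
  N3 x:[50/3,62/3] y:[5,21] z:[25,50] -> miss, prune

5 AABB tests over nodes [0, 2, 4, 6, 3]; 1 leaf entered; closest P2.

== RESULT ==
5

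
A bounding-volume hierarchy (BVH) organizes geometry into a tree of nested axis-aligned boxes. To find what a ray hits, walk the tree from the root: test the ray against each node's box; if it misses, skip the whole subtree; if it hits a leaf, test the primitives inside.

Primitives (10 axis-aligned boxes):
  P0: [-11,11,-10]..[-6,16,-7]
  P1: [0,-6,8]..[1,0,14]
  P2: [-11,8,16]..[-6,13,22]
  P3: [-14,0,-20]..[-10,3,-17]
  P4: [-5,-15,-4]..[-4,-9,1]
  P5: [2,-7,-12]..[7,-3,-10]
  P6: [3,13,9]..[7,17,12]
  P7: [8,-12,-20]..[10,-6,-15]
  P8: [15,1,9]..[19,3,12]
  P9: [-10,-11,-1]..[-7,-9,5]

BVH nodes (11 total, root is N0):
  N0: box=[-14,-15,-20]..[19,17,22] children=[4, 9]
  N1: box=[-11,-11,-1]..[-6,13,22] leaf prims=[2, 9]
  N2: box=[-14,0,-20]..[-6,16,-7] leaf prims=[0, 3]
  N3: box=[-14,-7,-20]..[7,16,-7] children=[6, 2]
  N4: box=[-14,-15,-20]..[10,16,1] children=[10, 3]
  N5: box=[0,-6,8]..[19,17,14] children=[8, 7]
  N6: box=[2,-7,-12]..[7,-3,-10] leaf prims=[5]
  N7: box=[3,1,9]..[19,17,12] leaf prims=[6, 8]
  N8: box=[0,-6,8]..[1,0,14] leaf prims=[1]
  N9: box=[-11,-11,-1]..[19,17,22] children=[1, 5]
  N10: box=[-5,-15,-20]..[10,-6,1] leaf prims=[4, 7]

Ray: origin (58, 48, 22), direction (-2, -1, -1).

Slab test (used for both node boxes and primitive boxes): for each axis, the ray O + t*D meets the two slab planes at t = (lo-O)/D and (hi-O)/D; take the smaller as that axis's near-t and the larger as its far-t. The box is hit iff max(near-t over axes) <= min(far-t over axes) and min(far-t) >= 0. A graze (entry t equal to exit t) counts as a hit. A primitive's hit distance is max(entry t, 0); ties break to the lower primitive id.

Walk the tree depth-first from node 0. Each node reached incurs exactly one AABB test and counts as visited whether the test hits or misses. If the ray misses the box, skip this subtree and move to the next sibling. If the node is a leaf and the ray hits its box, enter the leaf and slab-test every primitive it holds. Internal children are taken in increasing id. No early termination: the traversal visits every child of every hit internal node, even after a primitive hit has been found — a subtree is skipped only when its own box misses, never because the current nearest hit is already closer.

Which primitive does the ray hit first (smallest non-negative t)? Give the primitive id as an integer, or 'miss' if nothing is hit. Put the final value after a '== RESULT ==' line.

Trace the traversal:
N0 x:[39/2,36] y:[31,63] z:[0,42] -> hit [31,36], descend [4, 9]
  N4 x:[24,36] y:[32,63] z:[21,42] -> hit [32,36], descend [3, 10]
    N3 x:[51/2,36] y:[32,55] z:[29,42] -> hit [32,36], descend [2, 6]
      N2 x:[32,36] y:[32,48] z:[29,42] -> hit [32,36] leaf, test {P0@t=32, P3(miss)}
      N6 x:[51/2,28] y:[51,55] z:[32,34] -> miss, prune
    N10 x:[24,63/2] y:[54,63] z:[21,42] -> miss, prune
  N9 x:[39/2,69/2] y:[31,59] z:[0,23] -> miss, prune

7 AABB tests over nodes [0, 4, 3, 2, 6, 10, 9]; 1 leaf entered; closest P0.

== RESULT ==
0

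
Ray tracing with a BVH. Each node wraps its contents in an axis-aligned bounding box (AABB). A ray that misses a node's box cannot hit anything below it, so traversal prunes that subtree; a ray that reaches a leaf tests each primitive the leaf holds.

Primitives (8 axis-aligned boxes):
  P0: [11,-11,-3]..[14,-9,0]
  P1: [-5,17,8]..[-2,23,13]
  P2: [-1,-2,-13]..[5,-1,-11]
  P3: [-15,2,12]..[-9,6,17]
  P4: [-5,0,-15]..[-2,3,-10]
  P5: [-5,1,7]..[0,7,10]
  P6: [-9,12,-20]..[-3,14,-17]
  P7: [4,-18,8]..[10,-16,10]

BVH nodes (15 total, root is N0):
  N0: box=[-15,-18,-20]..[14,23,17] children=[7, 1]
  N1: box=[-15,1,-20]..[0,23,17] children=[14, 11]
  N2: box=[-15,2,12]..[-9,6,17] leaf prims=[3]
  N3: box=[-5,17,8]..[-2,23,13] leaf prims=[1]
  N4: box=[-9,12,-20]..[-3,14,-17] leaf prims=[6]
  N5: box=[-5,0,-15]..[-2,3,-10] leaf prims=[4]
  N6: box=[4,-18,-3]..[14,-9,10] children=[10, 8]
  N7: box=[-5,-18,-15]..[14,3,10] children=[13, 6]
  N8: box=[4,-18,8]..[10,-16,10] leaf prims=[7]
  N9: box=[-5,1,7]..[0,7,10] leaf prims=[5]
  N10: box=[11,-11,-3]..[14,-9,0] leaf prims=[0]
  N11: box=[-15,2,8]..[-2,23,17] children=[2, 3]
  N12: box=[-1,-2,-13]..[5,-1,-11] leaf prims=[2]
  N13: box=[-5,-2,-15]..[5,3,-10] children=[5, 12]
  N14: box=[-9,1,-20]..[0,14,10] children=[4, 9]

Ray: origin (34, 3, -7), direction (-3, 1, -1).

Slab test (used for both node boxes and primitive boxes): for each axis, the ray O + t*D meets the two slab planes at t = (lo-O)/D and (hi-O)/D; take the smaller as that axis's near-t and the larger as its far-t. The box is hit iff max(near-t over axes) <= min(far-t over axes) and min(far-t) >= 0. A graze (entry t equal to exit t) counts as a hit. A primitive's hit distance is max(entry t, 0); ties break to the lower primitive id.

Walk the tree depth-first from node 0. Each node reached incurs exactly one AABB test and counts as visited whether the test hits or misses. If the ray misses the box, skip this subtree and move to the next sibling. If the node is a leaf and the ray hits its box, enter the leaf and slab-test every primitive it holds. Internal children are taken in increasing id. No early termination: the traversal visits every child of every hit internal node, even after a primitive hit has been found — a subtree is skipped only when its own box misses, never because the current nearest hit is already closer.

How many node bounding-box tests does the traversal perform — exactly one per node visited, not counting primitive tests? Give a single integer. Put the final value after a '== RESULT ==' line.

Walk:
N0 x:[20/3,49/3] y:[-21,20] z:[-24,13] -> hit [20/3,13], descend [1, 7]
  N1 x:[34/3,49/3] y:[-2,20] z:[-24,13] -> hit [34/3,13], descend [11, 14]
    N11 x:[12,49/3] y:[-1,20] z:[-24,-15] -> miss, prune
    N14 x:[34/3,43/3] y:[-2,11] z:[-17,13] -> miss, prune
  N7 x:[20/3,13] y:[-21,0] z:[-17,8] -> miss, prune

Visited [0, 1, 11, 14, 7]. Tests: 5 box, 0 leaf. Nearest: miss.

== RESULT ==
5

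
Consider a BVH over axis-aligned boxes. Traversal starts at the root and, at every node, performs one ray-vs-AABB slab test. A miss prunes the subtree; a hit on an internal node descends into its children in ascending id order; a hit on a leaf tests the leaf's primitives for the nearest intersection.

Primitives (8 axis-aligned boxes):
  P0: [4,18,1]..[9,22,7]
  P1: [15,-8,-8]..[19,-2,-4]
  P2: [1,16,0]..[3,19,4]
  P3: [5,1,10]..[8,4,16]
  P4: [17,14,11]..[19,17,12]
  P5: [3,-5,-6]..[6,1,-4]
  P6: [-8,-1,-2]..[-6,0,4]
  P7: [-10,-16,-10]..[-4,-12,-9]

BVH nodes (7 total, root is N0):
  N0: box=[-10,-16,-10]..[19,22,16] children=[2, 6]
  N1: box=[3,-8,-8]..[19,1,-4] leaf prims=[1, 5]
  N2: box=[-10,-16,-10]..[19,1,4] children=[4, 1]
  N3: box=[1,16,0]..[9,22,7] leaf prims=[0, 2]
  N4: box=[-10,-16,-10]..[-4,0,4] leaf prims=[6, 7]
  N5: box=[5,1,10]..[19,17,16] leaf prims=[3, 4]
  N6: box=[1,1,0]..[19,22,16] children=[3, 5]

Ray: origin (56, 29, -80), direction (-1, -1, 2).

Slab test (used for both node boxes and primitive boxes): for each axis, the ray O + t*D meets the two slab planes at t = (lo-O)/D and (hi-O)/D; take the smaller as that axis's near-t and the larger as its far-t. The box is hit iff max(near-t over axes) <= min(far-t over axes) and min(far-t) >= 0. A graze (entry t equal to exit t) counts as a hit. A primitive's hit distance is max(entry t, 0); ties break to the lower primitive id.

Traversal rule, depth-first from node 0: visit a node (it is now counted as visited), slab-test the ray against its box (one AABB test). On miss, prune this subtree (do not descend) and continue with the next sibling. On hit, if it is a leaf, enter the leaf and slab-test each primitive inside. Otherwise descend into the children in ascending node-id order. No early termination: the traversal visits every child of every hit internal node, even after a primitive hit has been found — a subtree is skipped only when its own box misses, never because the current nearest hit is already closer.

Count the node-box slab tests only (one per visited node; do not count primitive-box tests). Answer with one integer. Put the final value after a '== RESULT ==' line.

Walk:
N0 x:[37,66] y:[7,45] z:[35,48] -> hit [37,45], descend [2, 6]
  N2 x:[37,66] y:[28,45] z:[35,42] -> hit [37,42], descend [1, 4]
    N1 x:[37,53] y:[28,37] z:[36,38] -> hit [37,37] leaf, test {P1@t=37, P5(miss)}
    N4 x:[60,66] y:[29,45] z:[35,42] -> miss, prune
  N6 x:[37,55] y:[7,28] z:[40,48] -> miss, prune

5 AABB tests over nodes [0, 2, 1, 4, 6]; 1 leaf entered; closest P1.

== RESULT ==
5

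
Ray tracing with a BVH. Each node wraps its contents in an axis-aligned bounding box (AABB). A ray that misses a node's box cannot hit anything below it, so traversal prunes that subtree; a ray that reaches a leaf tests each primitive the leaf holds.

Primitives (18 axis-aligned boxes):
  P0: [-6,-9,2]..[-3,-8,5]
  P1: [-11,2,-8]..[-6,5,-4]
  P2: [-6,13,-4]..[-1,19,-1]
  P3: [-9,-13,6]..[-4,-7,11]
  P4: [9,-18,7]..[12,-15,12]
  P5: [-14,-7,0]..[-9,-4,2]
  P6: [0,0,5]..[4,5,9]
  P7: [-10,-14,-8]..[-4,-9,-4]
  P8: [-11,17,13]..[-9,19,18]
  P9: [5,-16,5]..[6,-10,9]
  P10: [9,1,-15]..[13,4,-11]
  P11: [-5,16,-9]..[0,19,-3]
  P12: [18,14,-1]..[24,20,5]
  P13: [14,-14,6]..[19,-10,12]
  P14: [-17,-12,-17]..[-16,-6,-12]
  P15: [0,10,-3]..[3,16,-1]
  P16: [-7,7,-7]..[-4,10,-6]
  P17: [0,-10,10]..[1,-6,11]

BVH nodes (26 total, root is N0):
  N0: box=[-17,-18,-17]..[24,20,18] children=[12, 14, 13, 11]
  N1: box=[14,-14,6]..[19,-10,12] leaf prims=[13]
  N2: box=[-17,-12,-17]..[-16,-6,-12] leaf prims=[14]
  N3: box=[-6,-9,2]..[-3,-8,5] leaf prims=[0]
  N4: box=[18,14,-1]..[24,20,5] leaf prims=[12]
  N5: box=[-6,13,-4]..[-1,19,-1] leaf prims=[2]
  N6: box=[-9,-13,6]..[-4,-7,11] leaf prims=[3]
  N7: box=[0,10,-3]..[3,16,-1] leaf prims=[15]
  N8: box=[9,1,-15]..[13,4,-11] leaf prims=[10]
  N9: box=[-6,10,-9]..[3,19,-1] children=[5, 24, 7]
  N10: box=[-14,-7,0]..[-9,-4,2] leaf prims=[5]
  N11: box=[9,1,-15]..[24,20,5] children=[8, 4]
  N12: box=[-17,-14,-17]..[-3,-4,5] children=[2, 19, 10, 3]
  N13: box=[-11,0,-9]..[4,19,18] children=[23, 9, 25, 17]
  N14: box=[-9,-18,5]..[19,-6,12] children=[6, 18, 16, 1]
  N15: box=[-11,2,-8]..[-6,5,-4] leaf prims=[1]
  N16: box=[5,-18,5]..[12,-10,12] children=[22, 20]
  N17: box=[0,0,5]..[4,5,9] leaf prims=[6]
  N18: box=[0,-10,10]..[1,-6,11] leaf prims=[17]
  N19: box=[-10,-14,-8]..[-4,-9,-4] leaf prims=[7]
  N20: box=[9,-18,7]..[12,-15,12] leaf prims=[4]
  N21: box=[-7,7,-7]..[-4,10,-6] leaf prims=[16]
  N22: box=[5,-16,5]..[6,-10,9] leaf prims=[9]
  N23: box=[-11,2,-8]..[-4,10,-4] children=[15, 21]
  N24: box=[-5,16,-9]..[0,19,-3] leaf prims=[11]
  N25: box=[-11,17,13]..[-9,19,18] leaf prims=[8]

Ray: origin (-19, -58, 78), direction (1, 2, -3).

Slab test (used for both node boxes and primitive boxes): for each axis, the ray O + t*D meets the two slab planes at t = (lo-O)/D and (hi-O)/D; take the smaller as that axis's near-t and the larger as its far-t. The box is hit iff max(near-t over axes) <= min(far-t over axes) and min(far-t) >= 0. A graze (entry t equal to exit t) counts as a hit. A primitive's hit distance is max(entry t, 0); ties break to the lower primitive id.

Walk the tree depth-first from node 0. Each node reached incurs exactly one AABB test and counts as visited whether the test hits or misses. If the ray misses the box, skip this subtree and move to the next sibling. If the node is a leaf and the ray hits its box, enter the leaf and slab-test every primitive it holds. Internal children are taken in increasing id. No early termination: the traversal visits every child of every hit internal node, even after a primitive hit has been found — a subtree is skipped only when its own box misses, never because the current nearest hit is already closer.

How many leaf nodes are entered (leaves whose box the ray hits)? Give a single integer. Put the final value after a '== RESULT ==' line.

Traverse from the root:
N0 x:[2,43] y:[20,39] z:[20,95/3] -> hit [20,95/3], descend [11, 12, 13, 14]
  N11 x:[28,43] y:[59/2,39] z:[73/3,31] -> hit [59/2,31], descend [4, 8]
    N4 x:[37,43] y:[36,39] z:[73/3,79/3] -> miss, prune
    N8 x:[28,32] y:[59/2,31] z:[89/3,31] -> hit [89/3,31] leaf, test {P10@t=89/3}
  N12 x:[2,16] y:[22,27] z:[73/3,95/3] -> miss, prune
  N13 x:[8,23] y:[29,77/2] z:[20,29] -> miss, prune
  N14 x:[10,38] y:[20,26] z:[22,73/3] -> hit [22,73/3], descend [1, 6, 16, 18]
    N1 x:[33,38] y:[22,24] z:[22,24] -> miss, prune
    N6 x:[10,15] y:[45/2,51/2] z:[67/3,24] -> miss, prune
    N16 x:[24,31] y:[20,24] z:[22,73/3] -> hit [24,24], descend [20, 22]
      N20 x:[28,31] y:[20,43/2] z:[22,71/3] -> miss, prune
      N22 x:[24,25] y:[21,24] z:[23,73/3] -> hit [24,24] leaf, test {P9@t=24}
    N18 x:[19,20] y:[24,26] z:[67/3,68/3] -> miss, prune

13 AABB tests over nodes [0, 11, 4, 8, 12, 13, 14, 1, 6, 16, 20, 22, 18]; 2 leaves entered; closest P9.

== RESULT ==
2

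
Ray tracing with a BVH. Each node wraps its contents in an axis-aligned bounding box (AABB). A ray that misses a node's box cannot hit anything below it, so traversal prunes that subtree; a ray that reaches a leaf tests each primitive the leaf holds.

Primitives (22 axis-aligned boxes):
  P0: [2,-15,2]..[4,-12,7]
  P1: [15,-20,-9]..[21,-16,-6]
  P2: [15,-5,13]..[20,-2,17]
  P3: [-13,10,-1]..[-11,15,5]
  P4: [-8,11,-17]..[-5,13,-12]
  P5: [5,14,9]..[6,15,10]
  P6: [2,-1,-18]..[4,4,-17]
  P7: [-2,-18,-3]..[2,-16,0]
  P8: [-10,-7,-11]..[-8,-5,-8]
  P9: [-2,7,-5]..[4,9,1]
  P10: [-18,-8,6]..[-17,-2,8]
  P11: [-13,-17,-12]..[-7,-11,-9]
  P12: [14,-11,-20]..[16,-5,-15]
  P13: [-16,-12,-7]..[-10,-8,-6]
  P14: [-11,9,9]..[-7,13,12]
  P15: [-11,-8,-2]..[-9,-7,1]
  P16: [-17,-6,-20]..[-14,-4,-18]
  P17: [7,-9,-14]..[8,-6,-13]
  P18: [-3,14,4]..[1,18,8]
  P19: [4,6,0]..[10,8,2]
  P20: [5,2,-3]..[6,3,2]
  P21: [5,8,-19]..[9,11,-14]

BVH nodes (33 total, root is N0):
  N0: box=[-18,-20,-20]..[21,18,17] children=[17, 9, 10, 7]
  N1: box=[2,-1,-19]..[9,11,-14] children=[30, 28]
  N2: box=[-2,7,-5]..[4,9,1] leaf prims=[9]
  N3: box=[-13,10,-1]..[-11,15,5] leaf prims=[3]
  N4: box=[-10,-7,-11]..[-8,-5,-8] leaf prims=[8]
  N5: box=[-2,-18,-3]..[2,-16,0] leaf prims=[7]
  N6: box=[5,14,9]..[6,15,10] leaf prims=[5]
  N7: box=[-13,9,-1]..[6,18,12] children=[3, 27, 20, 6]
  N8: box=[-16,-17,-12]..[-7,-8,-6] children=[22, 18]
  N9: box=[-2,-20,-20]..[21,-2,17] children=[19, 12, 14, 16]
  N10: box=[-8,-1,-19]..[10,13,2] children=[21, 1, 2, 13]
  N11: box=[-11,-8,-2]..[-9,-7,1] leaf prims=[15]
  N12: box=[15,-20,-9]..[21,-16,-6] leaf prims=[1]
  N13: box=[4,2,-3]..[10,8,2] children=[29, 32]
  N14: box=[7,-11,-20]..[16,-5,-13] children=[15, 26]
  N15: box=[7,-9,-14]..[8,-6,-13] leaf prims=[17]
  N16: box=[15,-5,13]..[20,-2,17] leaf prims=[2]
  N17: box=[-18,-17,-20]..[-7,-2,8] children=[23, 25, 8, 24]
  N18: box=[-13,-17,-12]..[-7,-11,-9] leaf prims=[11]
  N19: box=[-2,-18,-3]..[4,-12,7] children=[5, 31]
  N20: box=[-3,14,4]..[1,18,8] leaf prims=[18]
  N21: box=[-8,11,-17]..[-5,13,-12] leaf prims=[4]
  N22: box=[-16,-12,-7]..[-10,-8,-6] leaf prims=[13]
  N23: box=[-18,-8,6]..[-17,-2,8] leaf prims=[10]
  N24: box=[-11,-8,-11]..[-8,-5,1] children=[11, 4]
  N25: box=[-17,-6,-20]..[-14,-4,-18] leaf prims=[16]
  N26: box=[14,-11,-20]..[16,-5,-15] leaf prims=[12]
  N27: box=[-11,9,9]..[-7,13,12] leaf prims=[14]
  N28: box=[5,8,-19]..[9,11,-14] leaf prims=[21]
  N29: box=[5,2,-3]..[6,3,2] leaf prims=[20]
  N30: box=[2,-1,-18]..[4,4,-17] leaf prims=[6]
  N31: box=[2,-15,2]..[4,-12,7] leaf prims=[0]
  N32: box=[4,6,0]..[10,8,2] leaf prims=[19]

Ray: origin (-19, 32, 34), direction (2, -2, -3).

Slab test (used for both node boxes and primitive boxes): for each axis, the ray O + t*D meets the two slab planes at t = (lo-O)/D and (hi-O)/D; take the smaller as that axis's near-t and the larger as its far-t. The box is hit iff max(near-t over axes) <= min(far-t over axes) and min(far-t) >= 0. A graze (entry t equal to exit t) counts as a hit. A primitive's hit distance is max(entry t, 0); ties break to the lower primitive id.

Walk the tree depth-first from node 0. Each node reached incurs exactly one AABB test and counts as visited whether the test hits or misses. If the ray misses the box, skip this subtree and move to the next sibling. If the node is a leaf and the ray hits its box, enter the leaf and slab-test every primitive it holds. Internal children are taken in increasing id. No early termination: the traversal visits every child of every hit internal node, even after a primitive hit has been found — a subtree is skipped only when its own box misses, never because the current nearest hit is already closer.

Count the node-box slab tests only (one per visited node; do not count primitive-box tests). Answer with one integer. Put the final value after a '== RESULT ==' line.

Trace the traversal:
N0 x:[1/2,20] y:[7,26] z:[17/3,18] -> hit [7,18], descend [7, 9, 10, 17]
  N7 x:[3,25/2] y:[7,23/2] z:[22/3,35/3] -> hit [22/3,23/2], descend [3, 6, 20, 27]
    N3 x:[3,4] y:[17/2,11] z:[29/3,35/3] -> miss, prune
    N6 x:[12,25/2] y:[17/2,9] z:[8,25/3] -> miss, prune
    N20 x:[8,10] y:[7,9] z:[26/3,10] -> hit [26/3,9] leaf, test {P18@t=26/3}
    N27 x:[4,6] y:[19/2,23/2] z:[22/3,25/3] -> miss, prune
  N9 x:[17/2,20] y:[17,26] z:[17/3,18] -> hit [17,18], descend [12, 14, 16, 19]
    N12 x:[17,20] y:[24,26] z:[40/3,43/3] -> miss, prune
    N14 x:[13,35/2] y:[37/2,43/2] z:[47/3,18] -> miss, prune
    N16 x:[17,39/2] y:[17,37/2] z:[17/3,7] -> miss, prune
    N19 x:[17/2,23/2] y:[22,25] z:[9,37/3] -> miss, prune
  N10 x:[11/2,29/2] y:[19/2,33/2] z:[32/3,53/3] -> hit [32/3,29/2], descend [1, 2, 13, 21]
    N1 x:[21/2,14] y:[21/2,33/2] z:[16,53/3] -> miss, prune
    N2 x:[17/2,23/2] y:[23/2,25/2] z:[11,13] -> hit [23/2,23/2] leaf, test {P9@t=23/2}
    N13 x:[23/2,29/2] y:[12,15] z:[32/3,37/3] -> hit [12,37/3], descend [29, 32]
      N29 x:[12,25/2] y:[29/2,15] z:[32/3,37/3] -> miss, prune
      N32 x:[23/2,29/2] y:[12,13] z:[32/3,34/3] -> miss, prune
    N21 x:[11/2,7] y:[19/2,21/2] z:[46/3,17] -> miss, prune
  N17 x:[1/2,6] y:[17,49/2] z:[26/3,18] -> miss, prune

Summary -> nodes [0, 7, 3, 6, 20, 27, 9, 12, 14, 16, 19, 10, 1, 2, 13, 29, 32, 21, 17]; box-tests=19; leaf-entries=2; first=P18

== RESULT ==
19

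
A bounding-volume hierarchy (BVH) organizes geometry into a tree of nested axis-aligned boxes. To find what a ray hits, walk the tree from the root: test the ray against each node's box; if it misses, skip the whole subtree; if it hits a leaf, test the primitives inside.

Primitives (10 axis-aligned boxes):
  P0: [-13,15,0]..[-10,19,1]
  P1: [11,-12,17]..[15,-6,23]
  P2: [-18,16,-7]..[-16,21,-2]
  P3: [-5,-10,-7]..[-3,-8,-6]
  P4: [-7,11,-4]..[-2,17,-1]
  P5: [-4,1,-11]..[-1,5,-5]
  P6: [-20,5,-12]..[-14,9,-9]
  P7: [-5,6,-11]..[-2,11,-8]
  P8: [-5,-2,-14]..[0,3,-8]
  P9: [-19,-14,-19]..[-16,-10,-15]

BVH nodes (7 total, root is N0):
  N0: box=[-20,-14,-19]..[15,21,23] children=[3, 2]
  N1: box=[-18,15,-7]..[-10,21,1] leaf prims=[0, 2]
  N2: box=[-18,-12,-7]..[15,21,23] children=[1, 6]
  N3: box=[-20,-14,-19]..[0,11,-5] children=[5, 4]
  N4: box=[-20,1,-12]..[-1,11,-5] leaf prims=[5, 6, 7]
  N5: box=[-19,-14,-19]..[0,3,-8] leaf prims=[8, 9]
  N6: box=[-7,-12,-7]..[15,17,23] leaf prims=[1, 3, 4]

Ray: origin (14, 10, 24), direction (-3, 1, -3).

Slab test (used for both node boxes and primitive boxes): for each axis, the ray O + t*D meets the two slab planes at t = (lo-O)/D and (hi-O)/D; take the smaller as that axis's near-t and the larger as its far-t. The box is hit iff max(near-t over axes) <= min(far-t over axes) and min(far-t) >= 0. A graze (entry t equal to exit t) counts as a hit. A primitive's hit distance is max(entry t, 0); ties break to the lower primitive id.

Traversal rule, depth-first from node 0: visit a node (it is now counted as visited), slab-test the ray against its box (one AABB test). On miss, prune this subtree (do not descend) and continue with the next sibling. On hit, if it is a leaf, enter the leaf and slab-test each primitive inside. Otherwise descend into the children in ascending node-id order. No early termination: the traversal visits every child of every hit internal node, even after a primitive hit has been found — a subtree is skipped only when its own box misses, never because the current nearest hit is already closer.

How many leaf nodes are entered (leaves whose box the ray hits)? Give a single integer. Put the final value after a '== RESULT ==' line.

Trace the traversal:
N0 x:[-1/3,34/3] y:[-24,11] z:[1/3,43/3] -> hit [1/3,11], descend [2, 3]
  N2 x:[-1/3,32/3] y:[-22,11] z:[1/3,31/3] -> hit [1/3,31/3], descend [1, 6]
    N1 x:[8,32/3] y:[5,11] z:[23/3,31/3] -> hit [8,31/3] leaf, test {P0@t=8, P2@t=10}
    N6 x:[-1/3,7] y:[-22,7] z:[1/3,31/3] -> hit [1/3,7] leaf, test {P1(miss), P3(miss), P4(miss)}
  N3 x:[14/3,34/3] y:[-24,1] z:[29/3,43/3] -> miss, prune

Summary -> nodes [0, 2, 1, 6, 3]; box-tests=5; leaf-entries=2; first=P0

== RESULT ==
2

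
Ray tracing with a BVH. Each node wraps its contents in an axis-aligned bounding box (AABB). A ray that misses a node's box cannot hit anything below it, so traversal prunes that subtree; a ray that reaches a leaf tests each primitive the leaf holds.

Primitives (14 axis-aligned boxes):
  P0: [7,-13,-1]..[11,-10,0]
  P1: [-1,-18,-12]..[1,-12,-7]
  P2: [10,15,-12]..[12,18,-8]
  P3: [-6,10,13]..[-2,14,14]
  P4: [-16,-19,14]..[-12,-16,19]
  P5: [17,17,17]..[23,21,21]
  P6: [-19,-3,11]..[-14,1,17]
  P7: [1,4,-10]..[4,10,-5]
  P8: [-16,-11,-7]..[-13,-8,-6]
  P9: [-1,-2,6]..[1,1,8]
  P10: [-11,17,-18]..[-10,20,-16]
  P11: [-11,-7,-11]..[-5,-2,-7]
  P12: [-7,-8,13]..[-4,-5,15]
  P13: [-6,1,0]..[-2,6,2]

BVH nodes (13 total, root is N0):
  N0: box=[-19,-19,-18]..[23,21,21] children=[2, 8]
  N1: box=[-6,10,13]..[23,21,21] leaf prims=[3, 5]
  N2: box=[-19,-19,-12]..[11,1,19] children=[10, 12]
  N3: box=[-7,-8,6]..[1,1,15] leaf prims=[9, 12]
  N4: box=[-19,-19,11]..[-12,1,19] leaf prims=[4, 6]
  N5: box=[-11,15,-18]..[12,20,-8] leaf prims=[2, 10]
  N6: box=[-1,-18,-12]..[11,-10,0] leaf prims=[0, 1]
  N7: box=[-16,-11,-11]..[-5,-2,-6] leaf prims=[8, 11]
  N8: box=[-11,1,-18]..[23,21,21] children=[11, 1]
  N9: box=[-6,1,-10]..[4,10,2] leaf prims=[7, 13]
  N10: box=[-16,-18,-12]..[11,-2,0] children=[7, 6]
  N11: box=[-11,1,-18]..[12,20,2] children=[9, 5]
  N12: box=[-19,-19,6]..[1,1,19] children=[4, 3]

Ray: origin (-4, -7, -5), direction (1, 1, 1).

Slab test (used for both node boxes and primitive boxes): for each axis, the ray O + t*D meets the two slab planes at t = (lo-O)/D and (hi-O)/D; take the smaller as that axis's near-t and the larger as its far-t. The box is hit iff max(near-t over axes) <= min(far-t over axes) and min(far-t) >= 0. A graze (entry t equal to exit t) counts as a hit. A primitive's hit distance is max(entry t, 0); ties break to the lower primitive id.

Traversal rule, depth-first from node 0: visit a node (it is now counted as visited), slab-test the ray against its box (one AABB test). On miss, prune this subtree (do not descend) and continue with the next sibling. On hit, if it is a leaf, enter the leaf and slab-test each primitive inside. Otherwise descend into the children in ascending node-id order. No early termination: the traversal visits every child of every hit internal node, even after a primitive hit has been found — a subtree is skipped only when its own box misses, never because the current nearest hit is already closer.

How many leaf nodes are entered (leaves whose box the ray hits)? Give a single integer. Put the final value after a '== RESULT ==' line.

Trace the traversal:
N0 x:[-15,27] y:[-12,28] z:[-13,26] -> hit [-12,26], descend [2, 8]
  N2 x:[-15,15] y:[-12,8] z:[-7,24] -> hit [-7,8], descend [10, 12]
    N10 x:[-12,15] y:[-11,5] z:[-7,5] -> hit [-7,5], descend [6, 7]
      N6 x:[3,15] y:[-11,-3] z:[-7,5] -> miss, prune
      N7 x:[-12,-1] y:[-4,5] z:[-6,-1] -> miss, prune
    N12 x:[-15,5] y:[-12,8] z:[11,24] -> miss, prune
  N8 x:[-7,27] y:[8,28] z:[-13,26] -> hit [8,26], descend [1, 11]
    N1 x:[-2,27] y:[17,28] z:[18,26] -> hit [18,26] leaf, test {P3(miss), P5@t=24}
    N11 x:[-7,16] y:[8,27] z:[-13,7] -> miss, prune

order=[0, 2, 10, 6, 7, 12, 8, 1, 11]  |boxes|=9  |leaves|=1  hit=P5

== RESULT ==
1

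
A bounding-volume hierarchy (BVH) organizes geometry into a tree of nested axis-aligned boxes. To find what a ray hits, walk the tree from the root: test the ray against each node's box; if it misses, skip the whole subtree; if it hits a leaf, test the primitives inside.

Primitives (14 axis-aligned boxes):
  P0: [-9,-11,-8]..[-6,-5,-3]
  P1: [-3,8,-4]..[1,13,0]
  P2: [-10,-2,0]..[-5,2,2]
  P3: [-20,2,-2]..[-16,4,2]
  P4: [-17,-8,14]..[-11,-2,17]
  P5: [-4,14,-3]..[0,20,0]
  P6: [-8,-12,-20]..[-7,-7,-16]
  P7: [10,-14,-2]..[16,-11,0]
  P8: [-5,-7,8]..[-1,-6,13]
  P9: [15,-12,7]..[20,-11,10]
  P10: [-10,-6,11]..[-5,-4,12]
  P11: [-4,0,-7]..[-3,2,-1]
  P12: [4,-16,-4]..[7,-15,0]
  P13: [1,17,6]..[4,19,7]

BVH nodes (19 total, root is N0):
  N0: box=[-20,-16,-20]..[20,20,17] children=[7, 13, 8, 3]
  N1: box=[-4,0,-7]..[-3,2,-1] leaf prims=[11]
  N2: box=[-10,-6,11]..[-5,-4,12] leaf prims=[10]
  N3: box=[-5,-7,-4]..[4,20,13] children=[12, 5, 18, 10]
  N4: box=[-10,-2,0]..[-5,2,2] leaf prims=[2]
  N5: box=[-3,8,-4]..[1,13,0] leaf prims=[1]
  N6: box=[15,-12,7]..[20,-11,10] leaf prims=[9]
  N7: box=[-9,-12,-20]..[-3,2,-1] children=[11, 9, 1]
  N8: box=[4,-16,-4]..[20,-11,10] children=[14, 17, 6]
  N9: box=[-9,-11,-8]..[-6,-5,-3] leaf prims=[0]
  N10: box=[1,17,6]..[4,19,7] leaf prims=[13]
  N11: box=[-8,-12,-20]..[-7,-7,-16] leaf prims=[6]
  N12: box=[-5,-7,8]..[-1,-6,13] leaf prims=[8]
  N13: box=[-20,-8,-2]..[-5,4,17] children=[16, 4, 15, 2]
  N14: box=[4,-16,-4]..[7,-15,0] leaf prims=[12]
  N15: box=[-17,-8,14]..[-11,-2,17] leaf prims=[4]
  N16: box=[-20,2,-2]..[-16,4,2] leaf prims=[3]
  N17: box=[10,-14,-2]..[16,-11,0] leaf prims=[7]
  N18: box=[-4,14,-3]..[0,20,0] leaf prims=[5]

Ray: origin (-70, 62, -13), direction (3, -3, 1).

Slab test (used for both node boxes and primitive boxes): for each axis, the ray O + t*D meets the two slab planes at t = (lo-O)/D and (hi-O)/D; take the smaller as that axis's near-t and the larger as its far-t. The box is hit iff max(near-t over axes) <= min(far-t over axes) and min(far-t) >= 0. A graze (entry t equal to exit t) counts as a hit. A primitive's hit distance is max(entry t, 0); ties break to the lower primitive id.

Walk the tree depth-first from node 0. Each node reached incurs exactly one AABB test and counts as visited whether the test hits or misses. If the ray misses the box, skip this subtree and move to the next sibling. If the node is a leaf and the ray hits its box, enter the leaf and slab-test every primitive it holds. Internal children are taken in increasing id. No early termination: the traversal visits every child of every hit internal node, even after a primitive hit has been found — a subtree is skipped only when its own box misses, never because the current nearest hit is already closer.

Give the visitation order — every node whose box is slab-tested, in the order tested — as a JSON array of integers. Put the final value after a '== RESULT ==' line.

Traverse from the root:
N0 x:[50/3,30] y:[14,26] z:[-7,30] -> hit [50/3,26], descend [3, 7, 8, 13]
  N3 x:[65/3,74/3] y:[14,23] z:[9,26] -> hit [65/3,23], descend [5, 10, 12, 18]
    N5 x:[67/3,71/3] y:[49/3,18] z:[9,13] -> miss, prune
    N10 x:[71/3,74/3] y:[43/3,15] z:[19,20] -> miss, prune
    N12 x:[65/3,23] y:[68/3,23] z:[21,26] -> hit [68/3,23] leaf, test {P8@t=68/3}
    N18 x:[22,70/3] y:[14,16] z:[10,13] -> miss, prune
  N7 x:[61/3,67/3] y:[20,74/3] z:[-7,12] -> miss, prune
  N8 x:[74/3,30] y:[73/3,26] z:[9,23] -> miss, prune
  N13 x:[50/3,65/3] y:[58/3,70/3] z:[11,30] -> hit [58/3,65/3], descend [2, 4, 15, 16]
    N2 x:[20,65/3] y:[22,68/3] z:[24,25] -> miss, prune
    N4 x:[20,65/3] y:[20,64/3] z:[13,15] -> miss, prune
    N15 x:[53/3,59/3] y:[64/3,70/3] z:[27,30] -> miss, prune
    N16 x:[50/3,18] y:[58/3,20] z:[11,15] -> miss, prune

Summary -> nodes [0, 3, 5, 10, 12, 18, 7, 8, 13, 2, 4, 15, 16]; box-tests=13; leaf-entries=1; first=P8

== RESULT ==
[0, 3, 5, 10, 12, 18, 7, 8, 13, 2, 4, 15, 16]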